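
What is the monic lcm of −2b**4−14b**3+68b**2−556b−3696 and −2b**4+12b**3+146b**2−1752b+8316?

b**5−2b**4−97b**3+584b**2−654b−16632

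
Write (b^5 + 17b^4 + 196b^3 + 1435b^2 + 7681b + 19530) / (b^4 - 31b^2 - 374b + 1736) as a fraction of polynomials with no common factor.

By polynomial division,
  b^5 + 17b^4 + 196b^3 + 1435b^2 + 7681b + 19530 = (b + 17)(b^4 - 31b^2 - 374b + 1736) + (227b^3 + 2336b^2 + 12303b - 9982)
  b^4 - 31b^2 - 374b + 1736 = ((1/227)b - 2336/51529)(227b^3 + 2336b^2 + 12303b - 9982) + ((1066716/51529)b^2 + (11733876/51529)b + 66136392/51529)
  227b^3 + 2336b^2 + 12303b - 9982 = ((11697083/1066716)b - 1185167/152388)((1066716/51529)b^2 + (11733876/51529)b + 66136392/51529) + (0)
Last nonzero remainder: (1066716/51529)b^2 + (11733876/51529)b + 66136392/51529. Dividing through by 1066716/51529 gives the monic gcd b^2 + 11b + 62.
Cancel b^2 + 11b + 62 from numerator and denominator to get the reduced form.

(b^3 + 6b^2 + 68b + 315)/(b^2 - 11b + 28)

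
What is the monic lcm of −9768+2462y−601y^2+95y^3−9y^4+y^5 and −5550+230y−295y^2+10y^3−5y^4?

By polynomial division,
  y^5−9y^4+95y^3−601y^2+2462y−9768 = (−(1/5)y+7/5)(−5y^4+10y^3−295y^2+230y−5550) + (22y^3−142y^2+1030y−1998)
  −5y^4+10y^3−295y^2+230y−5550 = (−(5/22)y−245/242)(22y^3−142y^2+1030y−1998) + (−(24765/121)y^2+(99060/121)y−916305/121)
  22y^3−142y^2+1030y−1998 = (−(2662/24765)y+2178/8255)(−(24765/121)y^2+(99060/121)y−916305/121) + (0)
Last nonzero remainder: −(24765/121)y^2+(99060/121)y−916305/121. Dividing through by −24765/121 gives the monic gcd y^2−4y+37.
Then lcm(f, g) = f·g / gcd(f, g); expanding and making the result monic gives the answer.

−293040+54324y−22874y^2+4110y^3−681y^4+107y^5−7y^6+y^7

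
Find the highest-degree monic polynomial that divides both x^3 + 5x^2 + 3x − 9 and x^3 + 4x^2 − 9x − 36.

By polynomial division,
  x^3 + 5x^2 + 3x − 9 = (x^3 + 4x^2 − 9x − 36) + (x^2 + 12x + 27)
  x^3 + 4x^2 − 9x − 36 = (x − 8)(x^2 + 12x + 27) + (60x + 180)
  x^2 + 12x + 27 = ((1/60)x + 3/20)(60x + 180) + (0)
Last nonzero remainder: 60x + 180. Dividing through by 60 gives the monic gcd x + 3.

x + 3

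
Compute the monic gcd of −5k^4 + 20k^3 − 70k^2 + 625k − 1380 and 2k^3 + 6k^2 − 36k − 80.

k − 4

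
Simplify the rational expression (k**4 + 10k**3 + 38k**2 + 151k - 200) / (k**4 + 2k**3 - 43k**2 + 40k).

Euclidean algorithm in ℚ[k]:
  k**4 + 10k**3 + 38k**2 + 151k - 200 = (k**4 + 2k**3 - 43k**2 + 40k) + (8k**3 + 81k**2 + 111k - 200)
  k**4 + 2k**3 - 43k**2 + 40k = ((1/8)k - 65/64)(8k**3 + 81k**2 + 111k - 200) + ((1625/64)k**2 + (11375/64)k - 1625/8)
  8k**3 + 81k**2 + 111k - 200 = ((512/1625)k + 64/65)((1625/64)k**2 + (11375/64)k - 1625/8) + (0)
Last nonzero remainder: (1625/64)k**2 + (11375/64)k - 1625/8. Dividing through by 1625/64 gives the monic gcd k**2 + 7k - 8.
Cancel k**2 + 7k - 8 from numerator and denominator to get the reduced form.

(k**2 + 3k + 25)/(k**2 - 5k)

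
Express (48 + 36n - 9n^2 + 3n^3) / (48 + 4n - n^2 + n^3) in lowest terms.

(3 + 3n)/(3 + n)

By polynomial division,
  3n^3 - 9n^2 + 36n + 48 = (3)(n^3 - n^2 + 4n + 48) + (-6n^2 + 24n - 96)
  n^3 - n^2 + 4n + 48 = (-(1/6)n - 1/2)(-6n^2 + 24n - 96) + (0)
Last nonzero remainder: -6n^2 + 24n - 96. Dividing through by -6 gives the monic gcd n^2 - 4n + 16.
Cancel n^2 - 4n + 16 from numerator and denominator to get the reduced form.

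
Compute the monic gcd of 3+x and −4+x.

1

Euclidean algorithm in ℚ[x]:
  x+3 = (x−4) + (7)
  x−4 = ((1/7)x−4/7)(7) + (0)
The last nonzero remainder is the constant 7, so the polynomials are coprime and gcd = 1.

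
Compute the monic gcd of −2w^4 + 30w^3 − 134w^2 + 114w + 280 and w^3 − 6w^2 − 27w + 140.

w^2 − 11w + 28

By polynomial division,
  −2w^4 + 30w^3 − 134w^2 + 114w + 280 = (−2w + 18)(w^3 − 6w^2 − 27w + 140) + (−80w^2 + 880w − 2240)
  w^3 − 6w^2 − 27w + 140 = (−(1/80)w − 1/16)(−80w^2 + 880w − 2240) + (0)
Last nonzero remainder: −80w^2 + 880w − 2240. Dividing through by −80 gives the monic gcd w^2 − 11w + 28.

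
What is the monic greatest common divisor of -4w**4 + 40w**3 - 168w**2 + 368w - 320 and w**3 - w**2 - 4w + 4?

w - 2

Repeated division with remainder:
  -4w**4 + 40w**3 - 168w**2 + 368w - 320 = (-4w + 36)(w**3 - w**2 - 4w + 4) + (-148w**2 + 528w - 464)
  w**3 - w**2 - 4w + 4 = (-(1/148)w - 95/5476)(-148w**2 + 528w - 464) + ((2772/1369)w - 5544/1369)
  -148w**2 + 528w - 464 = (-(50653/693)w + 79402/693)((2772/1369)w - 5544/1369) + (0)
Last nonzero remainder: (2772/1369)w - 5544/1369. Dividing through by 2772/1369 gives the monic gcd w - 2.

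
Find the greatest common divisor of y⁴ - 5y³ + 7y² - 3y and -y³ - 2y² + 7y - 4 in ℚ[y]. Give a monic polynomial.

y² - 2y + 1

Repeated division with remainder:
  y⁴ - 5y³ + 7y² - 3y = (-y + 7)(-y³ - 2y² + 7y - 4) + (28y² - 56y + 28)
  -y³ - 2y² + 7y - 4 = (-(1/28)y - 1/7)(28y² - 56y + 28) + (0)
Last nonzero remainder: 28y² - 56y + 28. Dividing through by 28 gives the monic gcd y² - 2y + 1.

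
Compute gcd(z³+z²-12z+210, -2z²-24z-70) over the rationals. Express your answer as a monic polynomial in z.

By polynomial division,
  z³+z²-12z+210 = (-(1/2)z+11/2)(-2z²-24z-70) + (85z+595)
  -2z²-24z-70 = (-(2/85)z-2/17)(85z+595) + (0)
Last nonzero remainder: 85z+595. Dividing through by 85 gives the monic gcd z+7.

z+7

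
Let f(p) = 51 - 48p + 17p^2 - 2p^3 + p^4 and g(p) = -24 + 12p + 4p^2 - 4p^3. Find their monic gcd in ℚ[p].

3 - 3p + p^2

Repeated division with remainder:
  p^4 - 2p^3 + 17p^2 - 48p + 51 = (-(1/4)p + 1/4)(-4p^3 + 4p^2 + 12p - 24) + (19p^2 - 57p + 57)
  -4p^3 + 4p^2 + 12p - 24 = (-(4/19)p - 8/19)(19p^2 - 57p + 57) + (0)
Last nonzero remainder: 19p^2 - 57p + 57. Dividing through by 19 gives the monic gcd p^2 - 3p + 3.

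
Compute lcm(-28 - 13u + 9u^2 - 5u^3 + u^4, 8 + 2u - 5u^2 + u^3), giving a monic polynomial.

Repeated division with remainder:
  u^4 - 5u^3 + 9u^2 - 13u - 28 = (u)(u^3 - 5u^2 + 2u + 8) + (7u^2 - 21u - 28)
  u^3 - 5u^2 + 2u + 8 = ((1/7)u - 2/7)(7u^2 - 21u - 28) + (0)
Last nonzero remainder: 7u^2 - 21u - 28. Dividing through by 7 gives the monic gcd u^2 - 3u - 4.
Then lcm(f, g) = f·g / gcd(f, g); expanding and making the result monic gives the answer.

56 - 2u - 31u^2 + 19u^3 - 7u^4 + u^5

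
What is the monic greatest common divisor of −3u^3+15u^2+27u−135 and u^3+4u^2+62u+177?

Euclidean algorithm in ℚ[u]:
  −3u^3+15u^2+27u−135 = (−3)(u^3+4u^2+62u+177) + (27u^2+213u+396)
  u^3+4u^2+62u+177 = ((1/27)u−35/243)(27u^2+213u+396) + ((6319/81)u+6319/27)
  27u^2+213u+396 = ((2187/6319)u+10692/6319)((6319/81)u+6319/27) + (0)
Last nonzero remainder: (6319/81)u+6319/27. Dividing through by 6319/81 gives the monic gcd u+3.

u+3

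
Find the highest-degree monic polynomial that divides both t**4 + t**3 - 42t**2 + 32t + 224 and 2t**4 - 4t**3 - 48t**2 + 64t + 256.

Euclidean algorithm in ℚ[t]:
  t**4 + t**3 - 42t**2 + 32t + 224 = (1/2)(2t**4 - 4t**3 - 48t**2 + 64t + 256) + (3t**3 - 18t**2 + 96)
  2t**4 - 4t**3 - 48t**2 + 64t + 256 = ((2/3)t + 8/3)(3t**3 - 18t**2 + 96) + (0)
Last nonzero remainder: 3t**3 - 18t**2 + 96. Dividing through by 3 gives the monic gcd t**3 - 6t**2 + 32.

t**3 - 6t**2 + 32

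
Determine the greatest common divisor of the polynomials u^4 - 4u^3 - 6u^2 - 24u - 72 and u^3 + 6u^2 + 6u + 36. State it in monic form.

u^2 + 6

By polynomial division,
  u^4 - 4u^3 - 6u^2 - 24u - 72 = (u - 10)(u^3 + 6u^2 + 6u + 36) + (48u^2 + 288)
  u^3 + 6u^2 + 6u + 36 = ((1/48)u + 1/8)(48u^2 + 288) + (0)
Last nonzero remainder: 48u^2 + 288. Dividing through by 48 gives the monic gcd u^2 + 6.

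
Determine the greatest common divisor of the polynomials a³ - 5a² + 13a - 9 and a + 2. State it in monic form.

By polynomial division,
  a³ - 5a² + 13a - 9 = (a² - 7a + 27)(a + 2) + (-63)
  a + 2 = (-(1/63)a - 2/63)(-63) + (0)
The last nonzero remainder is the constant -63, so the polynomials are coprime and gcd = 1.

1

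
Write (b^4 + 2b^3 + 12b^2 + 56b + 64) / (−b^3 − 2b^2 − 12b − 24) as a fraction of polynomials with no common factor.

(−b^3 − 12b − 32)/(b^2 + 12)

Apply the Euclidean algorithm:
  b^4 + 2b^3 + 12b^2 + 56b + 64 = (−b)(−b^3 − 2b^2 − 12b − 24) + (32b + 64)
  −b^3 − 2b^2 − 12b − 24 = (−(1/32)b^2 − 3/8)(32b + 64) + (0)
Last nonzero remainder: 32b + 64. Dividing through by 32 gives the monic gcd b + 2.
Cancel b + 2 from numerator and denominator to get the reduced form.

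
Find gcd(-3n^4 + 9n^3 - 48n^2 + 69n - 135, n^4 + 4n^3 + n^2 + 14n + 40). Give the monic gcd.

n^2 - 2n + 5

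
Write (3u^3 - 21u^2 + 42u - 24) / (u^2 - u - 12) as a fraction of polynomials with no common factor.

(3u^2 - 9u + 6)/(u + 3)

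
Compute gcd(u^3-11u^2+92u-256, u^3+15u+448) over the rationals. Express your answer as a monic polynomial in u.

u^2-7u+64

Apply the Euclidean algorithm:
  u^3-11u^2+92u-256 = (u^3+15u+448) + (-11u^2+77u-704)
  u^3+15u+448 = (-(1/11)u-7/11)(-11u^2+77u-704) + (0)
Last nonzero remainder: -11u^2+77u-704. Dividing through by -11 gives the monic gcd u^2-7u+64.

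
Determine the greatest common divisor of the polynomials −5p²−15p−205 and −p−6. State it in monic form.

1

Repeated division with remainder:
  −5p²−15p−205 = (5p−15)(−p−6) + (−295)
  −p−6 = ((1/295)p+6/295)(−295) + (0)
The last nonzero remainder is the constant −295, so the polynomials are coprime and gcd = 1.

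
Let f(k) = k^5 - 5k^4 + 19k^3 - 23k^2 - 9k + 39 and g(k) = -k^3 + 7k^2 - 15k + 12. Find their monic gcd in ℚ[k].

k^2 - 3k + 3

By polynomial division,
  k^5 - 5k^4 + 19k^3 - 23k^2 - 9k + 39 = (-k^2 - 2k - 18)(-k^3 + 7k^2 - 15k + 12) + (85k^2 - 255k + 255)
  -k^3 + 7k^2 - 15k + 12 = (-(1/85)k + 4/85)(85k^2 - 255k + 255) + (0)
Last nonzero remainder: 85k^2 - 255k + 255. Dividing through by 85 gives the monic gcd k^2 - 3k + 3.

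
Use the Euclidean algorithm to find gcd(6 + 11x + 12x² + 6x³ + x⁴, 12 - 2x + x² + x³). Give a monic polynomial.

3 + x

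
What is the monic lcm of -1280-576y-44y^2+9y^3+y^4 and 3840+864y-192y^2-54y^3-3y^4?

51200+15360y-2976y^2-1200y^3-30y^4+15y^5+y^6

Euclidean algorithm in ℚ[y]:
  y^4+9y^3-44y^2-576y-1280 = (-1/3)(-3y^4-54y^3-192y^2+864y+3840) + (-9y^3-108y^2-288y)
  -3y^4-54y^3-192y^2+864y+3840 = ((1/3)y+2)(-9y^3-108y^2-288y) + (120y^2+1440y+3840)
  -9y^3-108y^2-288y = (-(3/40)y)(120y^2+1440y+3840) + (0)
Last nonzero remainder: 120y^2+1440y+3840. Dividing through by 120 gives the monic gcd y^2+12y+32.
Then lcm(f, g) = f·g / gcd(f, g); expanding and making the result monic gives the answer.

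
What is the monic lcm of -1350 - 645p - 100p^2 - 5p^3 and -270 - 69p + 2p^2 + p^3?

-2430 - 891p - 51p^2 + 11p^3 + p^4

Repeated division with remainder:
  -5p^3 - 100p^2 - 645p - 1350 = (-5)(p^3 + 2p^2 - 69p - 270) + (-90p^2 - 990p - 2700)
  p^3 + 2p^2 - 69p - 270 = (-(1/90)p + 1/10)(-90p^2 - 990p - 2700) + (0)
Last nonzero remainder: -90p^2 - 990p - 2700. Dividing through by -90 gives the monic gcd p^2 + 11p + 30.
Then lcm(f, g) = f·g / gcd(f, g); expanding and making the result monic gives the answer.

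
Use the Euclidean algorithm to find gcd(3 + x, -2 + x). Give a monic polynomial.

Repeated division with remainder:
  x + 3 = (x - 2) + (5)
  x - 2 = ((1/5)x - 2/5)(5) + (0)
The last nonzero remainder is the constant 5, so the polynomials are coprime and gcd = 1.

1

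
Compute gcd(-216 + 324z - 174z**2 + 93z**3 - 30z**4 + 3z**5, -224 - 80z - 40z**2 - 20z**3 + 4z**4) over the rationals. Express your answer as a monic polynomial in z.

4 + z**2

Apply the Euclidean algorithm:
  3z**5 - 30z**4 + 93z**3 - 174z**2 + 324z - 216 = ((3/4)z - 15/4)(4z**4 - 20z**3 - 40z**2 - 80z - 224) + (48z**3 - 264z**2 + 192z - 1056)
  4z**4 - 20z**3 - 40z**2 - 80z - 224 = ((1/12)z + 1/24)(48z**3 - 264z**2 + 192z - 1056) + (-45z**2 - 180)
  48z**3 - 264z**2 + 192z - 1056 = (-(16/15)z + 88/15)(-45z**2 - 180) + (0)
Last nonzero remainder: -45z**2 - 180. Dividing through by -45 gives the monic gcd z**2 + 4.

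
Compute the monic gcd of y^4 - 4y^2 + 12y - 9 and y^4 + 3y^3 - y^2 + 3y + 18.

y^3 + y^2 - 3y + 9

Repeated division with remainder:
  y^4 - 4y^2 + 12y - 9 = (y^4 + 3y^3 - y^2 + 3y + 18) + (-3y^3 - 3y^2 + 9y - 27)
  y^4 + 3y^3 - y^2 + 3y + 18 = (-(1/3)y - 2/3)(-3y^3 - 3y^2 + 9y - 27) + (0)
Last nonzero remainder: -3y^3 - 3y^2 + 9y - 27. Dividing through by -3 gives the monic gcd y^3 + y^2 - 3y + 9.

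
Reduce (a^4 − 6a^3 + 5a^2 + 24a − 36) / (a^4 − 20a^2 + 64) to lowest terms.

(a^2 − 6a + 9)/(a^2 − 16)

Apply the Euclidean algorithm:
  a^4 − 6a^3 + 5a^2 + 24a − 36 = (a^4 − 20a^2 + 64) + (−6a^3 + 25a^2 + 24a − 100)
  a^4 − 20a^2 + 64 = (−(1/6)a − 25/36)(−6a^3 + 25a^2 + 24a − 100) + ((49/36)a^2 − 49/9)
  −6a^3 + 25a^2 + 24a − 100 = (−(216/49)a + 900/49)((49/36)a^2 − 49/9) + (0)
Last nonzero remainder: (49/36)a^2 − 49/9. Dividing through by 49/36 gives the monic gcd a^2 − 4.
Cancel a^2 − 4 from numerator and denominator to get the reduced form.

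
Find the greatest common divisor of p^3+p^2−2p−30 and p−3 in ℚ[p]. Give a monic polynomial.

p−3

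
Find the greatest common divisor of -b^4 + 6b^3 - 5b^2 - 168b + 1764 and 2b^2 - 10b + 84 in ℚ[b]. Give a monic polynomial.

Apply the Euclidean algorithm:
  -b^4 + 6b^3 - 5b^2 - 168b + 1764 = (-(1/2)b^2 + (1/2)b + 21)(2b^2 - 10b + 84) + (0)
Last nonzero remainder: 2b^2 - 10b + 84. Dividing through by 2 gives the monic gcd b^2 - 5b + 42.

b^2 - 5b + 42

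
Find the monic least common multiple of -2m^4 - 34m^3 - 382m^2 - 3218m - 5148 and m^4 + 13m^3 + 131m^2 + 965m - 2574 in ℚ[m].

m^5 + 15m^4 + 157m^3 + 1227m^2 - 644m - 5148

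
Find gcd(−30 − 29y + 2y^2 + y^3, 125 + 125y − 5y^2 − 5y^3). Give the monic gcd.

−5 − 4y + y^2

Repeated division with remainder:
  y^3 + 2y^2 − 29y − 30 = (−1/5)(−5y^3 − 5y^2 + 125y + 125) + (y^2 − 4y − 5)
  −5y^3 − 5y^2 + 125y + 125 = (−5y − 25)(y^2 − 4y − 5) + (0)
The last nonzero remainder y^2 − 4y − 5 is already monic.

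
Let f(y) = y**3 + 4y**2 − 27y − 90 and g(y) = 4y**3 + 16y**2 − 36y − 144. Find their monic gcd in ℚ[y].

Apply the Euclidean algorithm:
  y**3 + 4y**2 − 27y − 90 = (1/4)(4y**3 + 16y**2 − 36y − 144) + (−18y − 54)
  4y**3 + 16y**2 − 36y − 144 = (−(2/9)y**2 − (2/9)y + 8/3)(−18y − 54) + (0)
Last nonzero remainder: −18y − 54. Dividing through by −18 gives the monic gcd y + 3.

y + 3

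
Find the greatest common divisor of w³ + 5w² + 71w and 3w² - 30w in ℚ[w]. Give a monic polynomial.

w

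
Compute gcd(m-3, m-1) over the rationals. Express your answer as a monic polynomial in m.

1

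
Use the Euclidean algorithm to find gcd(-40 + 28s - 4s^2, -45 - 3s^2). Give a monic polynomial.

1

Apply the Euclidean algorithm:
  -4s^2 + 28s - 40 = (4/3)(-3s^2 - 45) + (28s + 20)
  -3s^2 - 45 = (-(3/28)s + 15/196)(28s + 20) + (-2280/49)
  28s + 20 = (-(343/570)s - 49/114)(-2280/49) + (0)
The last nonzero remainder is the constant -2280/49, so the polynomials are coprime and gcd = 1.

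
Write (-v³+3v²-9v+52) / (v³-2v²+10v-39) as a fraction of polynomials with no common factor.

(-v+4)/(v-3)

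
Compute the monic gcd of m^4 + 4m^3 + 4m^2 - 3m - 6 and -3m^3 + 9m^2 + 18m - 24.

Repeated division with remainder:
  m^4 + 4m^3 + 4m^2 - 3m - 6 = (-(1/3)m - 7/3)(-3m^3 + 9m^2 + 18m - 24) + (31m^2 + 31m - 62)
  -3m^3 + 9m^2 + 18m - 24 = (-(3/31)m + 12/31)(31m^2 + 31m - 62) + (0)
Last nonzero remainder: 31m^2 + 31m - 62. Dividing through by 31 gives the monic gcd m^2 + m - 2.

m^2 + m - 2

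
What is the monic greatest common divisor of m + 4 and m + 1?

1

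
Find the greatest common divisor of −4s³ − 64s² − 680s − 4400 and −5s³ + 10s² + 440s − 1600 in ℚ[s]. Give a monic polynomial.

s + 10

Euclidean algorithm in ℚ[s]:
  −4s³ − 64s² − 680s − 4400 = (4/5)(−5s³ + 10s² + 440s − 1600) + (−72s² − 1032s − 3120)
  −5s³ + 10s² + 440s − 1600 = ((5/72)s − 245/216)(−72s² − 1032s − 3120) + (−(4625/9)s − 46250/9)
  −72s² − 1032s − 3120 = ((648/4625)s + 2808/4625)(−(4625/9)s − 46250/9) + (0)
Last nonzero remainder: −(4625/9)s − 46250/9. Dividing through by −4625/9 gives the monic gcd s + 10.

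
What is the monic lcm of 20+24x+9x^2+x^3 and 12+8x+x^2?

By polynomial division,
  x^3+9x^2+24x+20 = (x+1)(x^2+8x+12) + (4x+8)
  x^2+8x+12 = ((1/4)x+3/2)(4x+8) + (0)
Last nonzero remainder: 4x+8. Dividing through by 4 gives the monic gcd x+2.
Then lcm(f, g) = f·g / gcd(f, g); expanding and making the result monic gives the answer.

120+164x+78x^2+15x^3+x^4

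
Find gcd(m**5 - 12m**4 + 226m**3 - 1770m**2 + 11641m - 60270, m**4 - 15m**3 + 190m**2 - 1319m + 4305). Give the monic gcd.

Euclidean algorithm in ℚ[m]:
  m**5 - 12m**4 + 226m**3 - 1770m**2 + 11641m - 60270 = (m + 3)(m**4 - 15m**3 + 190m**2 - 1319m + 4305) + (81m**3 - 1021m**2 + 11293m - 73185)
  m**4 - 15m**3 + 190m**2 - 1319m + 4305 = ((1/81)m - 194/6561)(81m**3 - 1021m**2 + 11293m - 73185) + ((133783/6561)m**2 - (535132/6561)m + 4682405/2187)
  81m**3 - 1021m**2 + 11293m - 73185 = ((531441/133783)m - 111537/3263)((133783/6561)m**2 - (535132/6561)m + 4682405/2187) + (0)
Last nonzero remainder: (133783/6561)m**2 - (535132/6561)m + 4682405/2187. Dividing through by 133783/6561 gives the monic gcd m**2 - 4m + 105.

m**2 - 4m + 105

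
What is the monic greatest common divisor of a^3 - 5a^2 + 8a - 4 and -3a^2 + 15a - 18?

a - 2

Apply the Euclidean algorithm:
  a^3 - 5a^2 + 8a - 4 = (-(1/3)a)(-3a^2 + 15a - 18) + (2a - 4)
  -3a^2 + 15a - 18 = (-(3/2)a + 9/2)(2a - 4) + (0)
Last nonzero remainder: 2a - 4. Dividing through by 2 gives the monic gcd a - 2.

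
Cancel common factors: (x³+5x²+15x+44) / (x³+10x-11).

(x+4)/(x-1)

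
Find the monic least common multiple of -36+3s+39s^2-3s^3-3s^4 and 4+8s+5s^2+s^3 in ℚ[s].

Repeated division with remainder:
  -3s^4-3s^3+39s^2+3s-36 = (-3s+12)(s^3+5s^2+8s+4) + (3s^2-81s-84)
  s^3+5s^2+8s+4 = ((1/3)s+32/3)(3s^2-81s-84) + (900s+900)
  3s^2-81s-84 = ((1/300)s-7/75)(900s+900) + (0)
Last nonzero remainder: 900s+900. Dividing through by 900 gives the monic gcd s+1.
Then lcm(f, g) = f·g / gcd(f, g); expanding and making the result monic gives the answer.

48+44s-44s^2-49s^3-5s^4+5s^5+s^6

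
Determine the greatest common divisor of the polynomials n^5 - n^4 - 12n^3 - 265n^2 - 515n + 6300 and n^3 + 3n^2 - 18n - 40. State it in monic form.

n^2 + n - 20

Apply the Euclidean algorithm:
  n^5 - n^4 - 12n^3 - 265n^2 - 515n + 6300 = (n^2 - 4n + 18)(n^3 + 3n^2 - 18n - 40) + (-351n^2 - 351n + 7020)
  n^3 + 3n^2 - 18n - 40 = (-(1/351)n - 2/351)(-351n^2 - 351n + 7020) + (0)
Last nonzero remainder: -351n^2 - 351n + 7020. Dividing through by -351 gives the monic gcd n^2 + n - 20.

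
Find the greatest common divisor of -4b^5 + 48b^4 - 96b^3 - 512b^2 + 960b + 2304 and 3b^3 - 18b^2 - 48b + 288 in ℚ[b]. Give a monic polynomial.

b^2 - 10b + 24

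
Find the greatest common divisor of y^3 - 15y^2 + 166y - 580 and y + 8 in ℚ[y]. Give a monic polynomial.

1

Apply the Euclidean algorithm:
  y^3 - 15y^2 + 166y - 580 = (y^2 - 23y + 350)(y + 8) + (-3380)
  y + 8 = (-(1/3380)y - 2/845)(-3380) + (0)
The last nonzero remainder is the constant -3380, so the polynomials are coprime and gcd = 1.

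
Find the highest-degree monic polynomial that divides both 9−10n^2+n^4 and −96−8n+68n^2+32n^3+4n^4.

By polynomial division,
  n^4−10n^2+9 = (1/4)(4n^4+32n^3+68n^2−8n−96) + (−8n^3−27n^2+2n+33)
  4n^4+32n^3+68n^2−8n−96 = (−(1/2)n−37/16)(−8n^3−27n^2+2n+33) + ((105/16)n^2+(105/8)n−315/16)
  −8n^3−27n^2+2n+33 = (−(128/105)n−176/105)((105/16)n^2+(105/8)n−315/16) + (0)
Last nonzero remainder: (105/16)n^2+(105/8)n−315/16. Dividing through by 105/16 gives the monic gcd n^2+2n−3.

−3+2n+n^2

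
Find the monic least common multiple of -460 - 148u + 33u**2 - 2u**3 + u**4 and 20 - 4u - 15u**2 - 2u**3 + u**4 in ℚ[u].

920 - 164u - 674u**2 - 111u**3 + 29u**4 - u**5 + u**6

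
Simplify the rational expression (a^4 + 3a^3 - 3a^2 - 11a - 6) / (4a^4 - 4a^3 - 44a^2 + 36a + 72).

Apply the Euclidean algorithm:
  a^4 + 3a^3 - 3a^2 - 11a - 6 = (1/4)(4a^4 - 4a^3 - 44a^2 + 36a + 72) + (4a^3 + 8a^2 - 20a - 24)
  4a^4 - 4a^3 - 44a^2 + 36a + 72 = (a - 3)(4a^3 + 8a^2 - 20a - 24) + (0)
Last nonzero remainder: 4a^3 + 8a^2 - 20a - 24. Dividing through by 4 gives the monic gcd a^3 + 2a^2 - 5a - 6.
Cancel a^3 + 2a^2 - 5a - 6 from numerator and denominator to get the reduced form.

(a + 1)/(4a - 12)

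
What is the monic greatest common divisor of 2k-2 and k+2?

Apply the Euclidean algorithm:
  2k-2 = (2)(k+2) + (-6)
  k+2 = (-(1/6)k-1/3)(-6) + (0)
The last nonzero remainder is the constant -6, so the polynomials are coprime and gcd = 1.

1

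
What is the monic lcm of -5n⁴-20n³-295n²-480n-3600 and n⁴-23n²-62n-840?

n⁶+3n⁵+13n⁴-131n³-1854n²-4752n-30240

Euclidean algorithm in ℚ[n]:
  -5n⁴-20n³-295n²-480n-3600 = (-5)(n⁴-23n²-62n-840) + (-20n³-410n²-790n-7800)
  n⁴-23n²-62n-840 = (-(1/20)n+41/40)(-20n³-410n²-790n-7800) + ((1431/4)n²+(1431/4)n+7155)
  -20n³-410n²-790n-7800 = (-(80/1431)n-520/477)((1431/4)n²+(1431/4)n+7155) + (0)
Last nonzero remainder: (1431/4)n²+(1431/4)n+7155. Dividing through by 1431/4 gives the monic gcd n²+n+20.
Then lcm(f, g) = f·g / gcd(f, g); expanding and making the result monic gives the answer.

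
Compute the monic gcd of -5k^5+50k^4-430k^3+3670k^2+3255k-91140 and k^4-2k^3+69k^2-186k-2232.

By polynomial division,
  -5k^5+50k^4-430k^3+3670k^2+3255k-91140 = (-5k+40)(k^4-2k^3+69k^2-186k-2232) + (-5k^3-20k^2-465k-1860)
  k^4-2k^3+69k^2-186k-2232 = (-(1/5)k+6/5)(-5k^3-20k^2-465k-1860) + (0)
Last nonzero remainder: -5k^3-20k^2-465k-1860. Dividing through by -5 gives the monic gcd k^3+4k^2+93k+372.

k^3+4k^2+93k+372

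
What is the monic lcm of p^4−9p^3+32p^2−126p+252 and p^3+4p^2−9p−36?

p^6−2p^5−19p^4−10p^3−246p^2+252p+3024

Apply the Euclidean algorithm:
  p^4−9p^3+32p^2−126p+252 = (p−13)(p^3+4p^2−9p−36) + (93p^2−207p−216)
  p^3+4p^2−9p−36 = ((1/93)p+193/2883)(93p^2−207p−216) + ((6900/961)p−20700/961)
  93p^2−207p−216 = ((29791/2300)p+5766/575)((6900/961)p−20700/961) + (0)
Last nonzero remainder: (6900/961)p−20700/961. Dividing through by 6900/961 gives the monic gcd p−3.
Then lcm(f, g) = f·g / gcd(f, g); expanding and making the result monic gives the answer.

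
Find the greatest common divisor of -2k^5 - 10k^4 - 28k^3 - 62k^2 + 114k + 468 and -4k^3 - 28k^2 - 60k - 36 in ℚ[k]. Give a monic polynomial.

Euclidean algorithm in ℚ[k]:
  -2k^5 - 10k^4 - 28k^3 - 62k^2 + 114k + 468 = ((1/2)k^2 - k + 13/2)(-4k^3 - 28k^2 - 60k - 36) + (78k^2 + 468k + 702)
  -4k^3 - 28k^2 - 60k - 36 = (-(2/39)k - 2/39)(78k^2 + 468k + 702) + (0)
Last nonzero remainder: 78k^2 + 468k + 702. Dividing through by 78 gives the monic gcd k^2 + 6k + 9.

k^2 + 6k + 9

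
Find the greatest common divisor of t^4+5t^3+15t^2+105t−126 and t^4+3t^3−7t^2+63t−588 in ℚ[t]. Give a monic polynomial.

t^2+21

Apply the Euclidean algorithm:
  t^4+5t^3+15t^2+105t−126 = (t^4+3t^3−7t^2+63t−588) + (2t^3+22t^2+42t+462)
  t^4+3t^3−7t^2+63t−588 = ((1/2)t−4)(2t^3+22t^2+42t+462) + (60t^2+1260)
  2t^3+22t^2+42t+462 = ((1/30)t+11/30)(60t^2+1260) + (0)
Last nonzero remainder: 60t^2+1260. Dividing through by 60 gives the monic gcd t^2+21.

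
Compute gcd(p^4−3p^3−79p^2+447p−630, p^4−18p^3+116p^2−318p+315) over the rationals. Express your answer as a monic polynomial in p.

Repeated division with remainder:
  p^4−3p^3−79p^2+447p−630 = (p^4−18p^3+116p^2−318p+315) + (15p^3−195p^2+765p−945)
  p^4−18p^3+116p^2−318p+315 = ((1/15)p−1/3)(15p^3−195p^2+765p−945) + (0)
Last nonzero remainder: 15p^3−195p^2+765p−945. Dividing through by 15 gives the monic gcd p^3−13p^2+51p−63.

p^3−13p^2+51p−63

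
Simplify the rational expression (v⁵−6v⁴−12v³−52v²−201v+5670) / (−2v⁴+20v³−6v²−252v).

By polynomial division,
  v⁵−6v⁴−12v³−52v²−201v+5670 = (−(1/2)v−2)(−2v⁴+20v³−6v²−252v) + (25v³−190v²−705v+5670)
  −2v⁴+20v³−6v²−252v = (−(2/25)v+24/125)(25v³−190v²−705v+5670) + (−(648/25)v²+(8424/25)v−27216/25)
  25v³−190v²−705v+5670 = (−(625/648)v−125/24)(−(648/25)v²+(8424/25)v−27216/25) + (0)
Last nonzero remainder: −(648/25)v²+(8424/25)v−27216/25. Dividing through by −648/25 gives the monic gcd v²−13v+42.
Cancel v²−13v+42 from numerator and denominator to get the reduced form.

(−v³−7v²−37v−135)/(2v²+6v)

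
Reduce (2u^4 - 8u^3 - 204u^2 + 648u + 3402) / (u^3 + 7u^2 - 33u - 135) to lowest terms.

Euclidean algorithm in ℚ[u]:
  2u^4 - 8u^3 - 204u^2 + 648u + 3402 = (2u - 22)(u^3 + 7u^2 - 33u - 135) + (16u^2 + 192u + 432)
  u^3 + 7u^2 - 33u - 135 = ((1/16)u - 5/16)(16u^2 + 192u + 432) + (0)
Last nonzero remainder: 16u^2 + 192u + 432. Dividing through by 16 gives the monic gcd u^2 + 12u + 27.
Cancel u^2 + 12u + 27 from numerator and denominator to get the reduced form.

(2u^2 - 32u + 126)/(u - 5)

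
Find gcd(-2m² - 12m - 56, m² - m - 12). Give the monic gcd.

1

Euclidean algorithm in ℚ[m]:
  -2m² - 12m - 56 = (-2)(m² - m - 12) + (-14m - 80)
  m² - m - 12 = (-(1/14)m + 47/98)(-14m - 80) + (1292/49)
  -14m - 80 = (-(343/646)m - 980/323)(1292/49) + (0)
The last nonzero remainder is the constant 1292/49, so the polynomials are coprime and gcd = 1.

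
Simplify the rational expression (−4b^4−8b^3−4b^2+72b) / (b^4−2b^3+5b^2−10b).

(−4b^2−16b−36)/(b^2+5)

Euclidean algorithm in ℚ[b]:
  −4b^4−8b^3−4b^2+72b = (−4)(b^4−2b^3+5b^2−10b) + (−16b^3+16b^2+32b)
  b^4−2b^3+5b^2−10b = (−(1/16)b+1/16)(−16b^3+16b^2+32b) + (6b^2−12b)
  −16b^3+16b^2+32b = (−(8/3)b−8/3)(6b^2−12b) + (0)
Last nonzero remainder: 6b^2−12b. Dividing through by 6 gives the monic gcd b^2−2b.
Cancel b^2−2b from numerator and denominator to get the reduced form.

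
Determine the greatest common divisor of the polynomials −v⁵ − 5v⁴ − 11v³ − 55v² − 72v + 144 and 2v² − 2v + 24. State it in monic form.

v² − v + 12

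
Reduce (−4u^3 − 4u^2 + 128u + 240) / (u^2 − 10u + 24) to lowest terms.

(−4u^2 − 28u − 40)/(u − 4)

By polynomial division,
  −4u^3 − 4u^2 + 128u + 240 = (−4u − 44)(u^2 − 10u + 24) + (−216u + 1296)
  u^2 − 10u + 24 = (−(1/216)u + 1/54)(−216u + 1296) + (0)
Last nonzero remainder: −216u + 1296. Dividing through by −216 gives the monic gcd u − 6.
Cancel u − 6 from numerator and denominator to get the reduced form.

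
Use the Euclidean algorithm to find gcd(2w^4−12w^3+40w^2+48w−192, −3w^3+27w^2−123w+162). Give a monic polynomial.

By polynomial division,
  2w^4−12w^3+40w^2+48w−192 = (−(2/3)w−2)(−3w^3+27w^2−123w+162) + (12w^2−90w+132)
  −3w^3+27w^2−123w+162 = (−(1/4)w+3/8)(12w^2−90w+132) + (−(225/4)w+225/2)
  12w^2−90w+132 = (−(16/75)w+88/75)(−(225/4)w+225/2) + (0)
Last nonzero remainder: −(225/4)w+225/2. Dividing through by −225/4 gives the monic gcd w−2.

w−2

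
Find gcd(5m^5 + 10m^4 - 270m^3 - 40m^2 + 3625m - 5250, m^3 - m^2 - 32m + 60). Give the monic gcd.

m^2 - 7m + 10

Euclidean algorithm in ℚ[m]:
  5m^5 + 10m^4 - 270m^3 - 40m^2 + 3625m - 5250 = (5m^2 + 15m - 95)(m^3 - m^2 - 32m + 60) + (45m^2 - 315m + 450)
  m^3 - m^2 - 32m + 60 = ((1/45)m + 2/15)(45m^2 - 315m + 450) + (0)
Last nonzero remainder: 45m^2 - 315m + 450. Dividing through by 45 gives the monic gcd m^2 - 7m + 10.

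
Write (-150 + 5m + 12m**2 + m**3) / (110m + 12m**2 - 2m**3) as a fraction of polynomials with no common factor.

Apply the Euclidean algorithm:
  m**3 + 12m**2 + 5m - 150 = (-1/2)(-2m**3 + 12m**2 + 110m) + (18m**2 + 60m - 150)
  -2m**3 + 12m**2 + 110m = (-(1/9)m + 28/27)(18m**2 + 60m - 150) + ((280/9)m + 1400/9)
  18m**2 + 60m - 150 = ((81/140)m - 27/28)((280/9)m + 1400/9) + (0)
Last nonzero remainder: (280/9)m + 1400/9. Dividing through by 280/9 gives the monic gcd m + 5.
Cancel m + 5 from numerator and denominator to get the reduced form.

(30 - 7m - m**2)/(-22m + 2m**2)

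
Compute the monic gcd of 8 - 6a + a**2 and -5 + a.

Apply the Euclidean algorithm:
  a**2 - 6a + 8 = (a - 1)(a - 5) + (3)
  a - 5 = ((1/3)a - 5/3)(3) + (0)
The last nonzero remainder is the constant 3, so the polynomials are coprime and gcd = 1.

1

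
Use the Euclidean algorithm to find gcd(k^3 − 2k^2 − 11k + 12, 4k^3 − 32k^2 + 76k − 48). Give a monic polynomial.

k^2 − 5k + 4

Repeated division with remainder:
  k^3 − 2k^2 − 11k + 12 = (1/4)(4k^3 − 32k^2 + 76k − 48) + (6k^2 − 30k + 24)
  4k^3 − 32k^2 + 76k − 48 = ((2/3)k − 2)(6k^2 − 30k + 24) + (0)
Last nonzero remainder: 6k^2 − 30k + 24. Dividing through by 6 gives the monic gcd k^2 − 5k + 4.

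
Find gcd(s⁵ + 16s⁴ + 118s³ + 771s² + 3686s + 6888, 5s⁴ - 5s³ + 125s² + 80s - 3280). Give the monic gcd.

s³ + 3s² + 37s + 164

By polynomial division,
  s⁵ + 16s⁴ + 118s³ + 771s² + 3686s + 6888 = ((1/5)s + 17/5)(5s⁴ - 5s³ + 125s² + 80s - 3280) + (110s³ + 330s² + 4070s + 18040)
  5s⁴ - 5s³ + 125s² + 80s - 3280 = ((1/22)s - 2/11)(110s³ + 330s² + 4070s + 18040) + (0)
Last nonzero remainder: 110s³ + 330s² + 4070s + 18040. Dividing through by 110 gives the monic gcd s³ + 3s² + 37s + 164.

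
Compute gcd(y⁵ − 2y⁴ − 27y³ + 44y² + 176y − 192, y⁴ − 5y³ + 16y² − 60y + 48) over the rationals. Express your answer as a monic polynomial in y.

y² − 5y + 4

Apply the Euclidean algorithm:
  y⁵ − 2y⁴ − 27y³ + 44y² + 176y − 192 = (y + 3)(y⁴ − 5y³ + 16y² − 60y + 48) + (−28y³ + 56y² + 308y − 336)
  y⁴ − 5y³ + 16y² − 60y + 48 = (−(1/28)y + 3/28)(−28y³ + 56y² + 308y − 336) + (21y² − 105y + 84)
  −28y³ + 56y² + 308y − 336 = (−(4/3)y − 4)(21y² − 105y + 84) + (0)
Last nonzero remainder: 21y² − 105y + 84. Dividing through by 21 gives the monic gcd y² − 5y + 4.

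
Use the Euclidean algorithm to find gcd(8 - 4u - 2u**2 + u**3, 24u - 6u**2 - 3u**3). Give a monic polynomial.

Euclidean algorithm in ℚ[u]:
  u**3 - 2u**2 - 4u + 8 = (-1/3)(-3u**3 - 6u**2 + 24u) + (-4u**2 + 4u + 8)
  -3u**3 - 6u**2 + 24u = ((3/4)u + 9/4)(-4u**2 + 4u + 8) + (9u - 18)
  -4u**2 + 4u + 8 = (-(4/9)u - 4/9)(9u - 18) + (0)
Last nonzero remainder: 9u - 18. Dividing through by 9 gives the monic gcd u - 2.

-2 + u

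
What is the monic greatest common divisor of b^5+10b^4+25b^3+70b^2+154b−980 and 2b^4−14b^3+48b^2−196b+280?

b^3−2b^2+14b−28

Repeated division with remainder:
  b^5+10b^4+25b^3+70b^2+154b−980 = ((1/2)b+17/2)(2b^4−14b^3+48b^2−196b+280) + (120b^3−240b^2+1680b−3360)
  2b^4−14b^3+48b^2−196b+280 = ((1/60)b−1/12)(120b^3−240b^2+1680b−3360) + (0)
Last nonzero remainder: 120b^3−240b^2+1680b−3360. Dividing through by 120 gives the monic gcd b^3−2b^2+14b−28.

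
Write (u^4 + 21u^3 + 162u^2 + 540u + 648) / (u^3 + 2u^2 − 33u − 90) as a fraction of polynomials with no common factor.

(u^3 + 18u^2 + 108u + 216)/(u^2 − u − 30)

Euclidean algorithm in ℚ[u]:
  u^4 + 21u^3 + 162u^2 + 540u + 648 = (u + 19)(u^3 + 2u^2 − 33u − 90) + (157u^2 + 1257u + 2358)
  u^3 + 2u^2 − 33u − 90 = ((1/157)u − 943/24649)(157u^2 + 1257u + 2358) + ((1728/24649)u + 5184/24649)
  157u^2 + 1257u + 2358 = ((3869893/1728)u + 3229019/288)((1728/24649)u + 5184/24649) + (0)
Last nonzero remainder: (1728/24649)u + 5184/24649. Dividing through by 1728/24649 gives the monic gcd u + 3.
Cancel u + 3 from numerator and denominator to get the reduced form.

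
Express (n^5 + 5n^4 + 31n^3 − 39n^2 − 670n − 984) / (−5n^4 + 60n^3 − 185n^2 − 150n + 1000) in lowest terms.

(−n^3 − 7n^2 − 53n − 123)/(5n^2 − 50n + 125)

Apply the Euclidean algorithm:
  n^5 + 5n^4 + 31n^3 − 39n^2 − 670n − 984 = (−(1/5)n − 17/5)(−5n^4 + 60n^3 − 185n^2 − 150n + 1000) + (198n^3 − 698n^2 − 980n + 2416)
  −5n^4 + 60n^3 − 185n^2 − 150n + 1000 = (−(5/198)n + 4195/19602)(198n^3 − 698n^2 − 980n + 2416) + (−(591680/9801)n^2 + (1183360/9801)n + 4733440/9801)
  198n^3 − 698n^2 − 980n + 2416 = (−(970299/295840)n + 1479951/295840)(−(591680/9801)n^2 + (1183360/9801)n + 4733440/9801) + (0)
Last nonzero remainder: −(591680/9801)n^2 + (1183360/9801)n + 4733440/9801. Dividing through by −591680/9801 gives the monic gcd n^2 − 2n − 8.
Cancel n^2 − 2n − 8 from numerator and denominator to get the reduced form.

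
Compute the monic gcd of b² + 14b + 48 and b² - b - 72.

b + 8

Apply the Euclidean algorithm:
  b² + 14b + 48 = (b² - b - 72) + (15b + 120)
  b² - b - 72 = ((1/15)b - 3/5)(15b + 120) + (0)
Last nonzero remainder: 15b + 120. Dividing through by 15 gives the monic gcd b + 8.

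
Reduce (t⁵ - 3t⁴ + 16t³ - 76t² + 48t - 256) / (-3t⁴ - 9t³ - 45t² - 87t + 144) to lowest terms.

Apply the Euclidean algorithm:
  t⁵ - 3t⁴ + 16t³ - 76t² + 48t - 256 = (-(1/3)t + 2)(-3t⁴ - 9t³ - 45t² - 87t + 144) + (19t³ - 15t² + 270t - 544)
  -3t⁴ - 9t³ - 45t² - 87t + 144 = (-(3/19)t - 216/361)(19t³ - 15t² + 270t - 544) + (-(4095/361)t² - (4095/361)t - 65520/361)
  19t³ - 15t² + 270t - 544 = (-(6859/4095)t + 12274/4095)(-(4095/361)t² - (4095/361)t - 65520/361) + (0)
Last nonzero remainder: -(4095/361)t² - (4095/361)t - 65520/361. Dividing through by -4095/361 gives the monic gcd t² + t + 16.
Cancel t² + t + 16 from numerator and denominator to get the reduced form.

(-t³ + 4t² - 4t + 16)/(3t² + 6t - 9)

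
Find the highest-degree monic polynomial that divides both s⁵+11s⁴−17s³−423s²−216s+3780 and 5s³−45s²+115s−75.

s²−8s+15

By polynomial division,
  s⁵+11s⁴−17s³−423s²−216s+3780 = ((1/5)s²+4s+28)(5s³−45s²+115s−75) + (392s²−3136s+5880)
  5s³−45s²+115s−75 = ((5/392)s−5/392)(392s²−3136s+5880) + (0)
Last nonzero remainder: 392s²−3136s+5880. Dividing through by 392 gives the monic gcd s²−8s+15.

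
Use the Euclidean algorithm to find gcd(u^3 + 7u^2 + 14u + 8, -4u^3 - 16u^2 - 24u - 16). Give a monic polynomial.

Apply the Euclidean algorithm:
  u^3 + 7u^2 + 14u + 8 = (-1/4)(-4u^3 - 16u^2 - 24u - 16) + (3u^2 + 8u + 4)
  -4u^3 - 16u^2 - 24u - 16 = (-(4/3)u - 16/9)(3u^2 + 8u + 4) + (-(40/9)u - 80/9)
  3u^2 + 8u + 4 = (-(27/40)u - 9/20)(-(40/9)u - 80/9) + (0)
Last nonzero remainder: -(40/9)u - 80/9. Dividing through by -40/9 gives the monic gcd u + 2.

u + 2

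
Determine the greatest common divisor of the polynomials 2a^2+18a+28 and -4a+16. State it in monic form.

Apply the Euclidean algorithm:
  2a^2+18a+28 = (-(1/2)a-13/2)(-4a+16) + (132)
  -4a+16 = (-(1/33)a+4/33)(132) + (0)
The last nonzero remainder is the constant 132, so the polynomials are coprime and gcd = 1.

1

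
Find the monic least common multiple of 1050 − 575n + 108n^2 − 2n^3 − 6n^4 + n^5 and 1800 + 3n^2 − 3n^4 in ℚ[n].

25200 − 13800n + 3642n^2 − 623n^3 − 36n^4 + 22n^5 − 6n^6 + n^7

By polynomial division,
  n^5 − 6n^4 − 2n^3 + 108n^2 − 575n + 1050 = (−(1/3)n + 2)(−3n^4 + 3n^2 + 1800) + (−n^3 + 102n^2 + 25n − 2550)
  −3n^4 + 3n^2 + 1800 = (3n + 306)(−n^3 + 102n^2 + 25n − 2550) + (−31284n^2 + 782100)
  −n^3 + 102n^2 + 25n − 2550 = ((1/31284)n − 17/5214)(−31284n^2 + 782100) + (0)
Last nonzero remainder: −31284n^2 + 782100. Dividing through by −31284 gives the monic gcd n^2 − 25.
Then lcm(f, g) = f·g / gcd(f, g); expanding and making the result monic gives the answer.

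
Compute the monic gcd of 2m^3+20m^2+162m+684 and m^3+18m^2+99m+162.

m+6

By polynomial division,
  2m^3+20m^2+162m+684 = (2)(m^3+18m^2+99m+162) + (-16m^2-36m+360)
  m^3+18m^2+99m+162 = (-(1/16)m-63/64)(-16m^2-36m+360) + ((1377/16)m+4131/8)
  -16m^2-36m+360 = (-(256/1377)m+320/459)((1377/16)m+4131/8) + (0)
Last nonzero remainder: (1377/16)m+4131/8. Dividing through by 1377/16 gives the monic gcd m+6.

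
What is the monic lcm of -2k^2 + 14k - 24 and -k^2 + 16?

k^3 - 3k^2 - 16k + 48

Apply the Euclidean algorithm:
  -2k^2 + 14k - 24 = (2)(-k^2 + 16) + (14k - 56)
  -k^2 + 16 = (-(1/14)k - 2/7)(14k - 56) + (0)
Last nonzero remainder: 14k - 56. Dividing through by 14 gives the monic gcd k - 4.
Then lcm(f, g) = f·g / gcd(f, g); expanding and making the result monic gives the answer.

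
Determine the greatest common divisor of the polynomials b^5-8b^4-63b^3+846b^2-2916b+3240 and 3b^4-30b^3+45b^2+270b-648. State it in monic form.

b^2-9b+18

Repeated division with remainder:
  b^5-8b^4-63b^3+846b^2-2916b+3240 = ((1/3)b+2/3)(3b^4-30b^3+45b^2+270b-648) + (-58b^3+726b^2-2880b+3672)
  3b^4-30b^3+45b^2+270b-648 = (-(3/58)b-219/1682)(-58b^3+726b^2-2880b+3672) + (-(7938/841)b^2+(71442/841)b-142884/841)
  -58b^3+726b^2-2880b+3672 = ((24389/3969)b-28594/1323)(-(7938/841)b^2+(71442/841)b-142884/841) + (0)
Last nonzero remainder: -(7938/841)b^2+(71442/841)b-142884/841. Dividing through by -7938/841 gives the monic gcd b^2-9b+18.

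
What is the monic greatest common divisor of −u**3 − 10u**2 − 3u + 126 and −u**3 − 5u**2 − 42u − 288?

u + 6

By polynomial division,
  −u**3 − 10u**2 − 3u + 126 = (−u**3 − 5u**2 − 42u − 288) + (−5u**2 + 39u + 414)
  −u**3 − 5u**2 − 42u − 288 = ((1/5)u + 64/25)(−5u**2 + 39u + 414) + (−(5616/25)u − 33696/25)
  −5u**2 + 39u + 414 = ((125/5616)u − 575/1872)(−(5616/25)u − 33696/25) + (0)
Last nonzero remainder: −(5616/25)u − 33696/25. Dividing through by −5616/25 gives the monic gcd u + 6.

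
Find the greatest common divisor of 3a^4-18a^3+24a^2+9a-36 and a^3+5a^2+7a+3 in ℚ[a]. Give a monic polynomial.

Euclidean algorithm in ℚ[a]:
  3a^4-18a^3+24a^2+9a-36 = (3a-33)(a^3+5a^2+7a+3) + (168a^2+231a+63)
  a^3+5a^2+7a+3 = ((1/168)a+29/1344)(168a^2+231a+63) + ((105/64)a+105/64)
  168a^2+231a+63 = ((512/5)a+192/5)((105/64)a+105/64) + (0)
Last nonzero remainder: (105/64)a+105/64. Dividing through by 105/64 gives the monic gcd a+1.

a+1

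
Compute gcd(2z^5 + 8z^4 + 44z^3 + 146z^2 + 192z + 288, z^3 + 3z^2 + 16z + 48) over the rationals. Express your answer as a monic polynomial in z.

Repeated division with remainder:
  2z^5 + 8z^4 + 44z^3 + 146z^2 + 192z + 288 = (2z^2 + 2z + 6)(z^3 + 3z^2 + 16z + 48) + (0)
The last nonzero remainder z^3 + 3z^2 + 16z + 48 is already monic.

z^3 + 3z^2 + 16z + 48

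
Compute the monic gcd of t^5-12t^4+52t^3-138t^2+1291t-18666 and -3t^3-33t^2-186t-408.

Euclidean algorithm in ℚ[t]:
  t^5-12t^4+52t^3-138t^2+1291t-18666 = (-(1/3)t^2+(23/3)t-81)(-3t^3-33t^2-186t-408) + (-1521t^2-10647t-51714)
  -3t^3-33t^2-186t-408 = ((1/507)t+4/507)(-1521t^2-10647t-51714) + (0)
Last nonzero remainder: -1521t^2-10647t-51714. Dividing through by -1521 gives the monic gcd t^2+7t+34.

t^2+7t+34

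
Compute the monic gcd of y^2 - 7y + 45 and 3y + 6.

By polynomial division,
  y^2 - 7y + 45 = ((1/3)y - 3)(3y + 6) + (63)
  3y + 6 = ((1/21)y + 2/21)(63) + (0)
The last nonzero remainder is the constant 63, so the polynomials are coprime and gcd = 1.

1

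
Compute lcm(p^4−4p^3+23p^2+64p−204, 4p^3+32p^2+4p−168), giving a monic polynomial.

p^5+3p^4−5p^3+225p^2+244p−1428

Apply the Euclidean algorithm:
  p^4−4p^3+23p^2+64p−204 = ((1/4)p−3)(4p^3+32p^2+4p−168) + (118p^2+118p−708)
  4p^3+32p^2+4p−168 = ((2/59)p+14/59)(118p^2+118p−708) + (0)
Last nonzero remainder: 118p^2+118p−708. Dividing through by 118 gives the monic gcd p^2+p−6.
Then lcm(f, g) = f·g / gcd(f, g); expanding and making the result monic gives the answer.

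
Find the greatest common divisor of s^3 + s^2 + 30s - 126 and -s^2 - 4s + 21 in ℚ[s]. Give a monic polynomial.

s - 3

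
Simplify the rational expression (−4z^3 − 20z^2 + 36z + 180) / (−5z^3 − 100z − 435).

(4z^2 + 8z − 60)/(5z^2 − 15z + 145)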